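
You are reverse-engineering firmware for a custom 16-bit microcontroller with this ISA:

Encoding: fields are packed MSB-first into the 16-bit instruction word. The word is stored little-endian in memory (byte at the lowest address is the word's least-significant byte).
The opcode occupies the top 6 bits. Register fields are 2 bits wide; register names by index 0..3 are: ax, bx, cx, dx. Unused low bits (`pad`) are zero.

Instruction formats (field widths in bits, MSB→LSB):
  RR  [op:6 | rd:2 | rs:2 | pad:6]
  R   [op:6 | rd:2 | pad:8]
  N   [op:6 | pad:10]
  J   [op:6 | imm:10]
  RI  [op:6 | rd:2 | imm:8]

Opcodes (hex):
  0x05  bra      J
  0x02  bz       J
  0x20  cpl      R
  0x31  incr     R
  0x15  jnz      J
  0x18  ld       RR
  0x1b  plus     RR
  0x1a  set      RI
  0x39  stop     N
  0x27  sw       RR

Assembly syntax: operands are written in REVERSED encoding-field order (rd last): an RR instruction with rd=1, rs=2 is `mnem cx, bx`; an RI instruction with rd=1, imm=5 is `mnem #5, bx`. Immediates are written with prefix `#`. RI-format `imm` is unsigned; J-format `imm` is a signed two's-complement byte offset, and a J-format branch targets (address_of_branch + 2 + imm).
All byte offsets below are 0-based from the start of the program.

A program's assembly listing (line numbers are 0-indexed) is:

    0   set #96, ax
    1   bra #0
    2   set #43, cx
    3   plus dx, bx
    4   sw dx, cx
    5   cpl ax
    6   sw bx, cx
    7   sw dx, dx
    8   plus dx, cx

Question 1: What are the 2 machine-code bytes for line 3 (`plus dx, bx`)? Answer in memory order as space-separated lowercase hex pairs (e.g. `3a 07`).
L3: plus op=0x1b:6|rd=1:2|rs=3:2|pad=0:6 ⇒ 0x6dc0 ⇒ little c0 6d

c0 6d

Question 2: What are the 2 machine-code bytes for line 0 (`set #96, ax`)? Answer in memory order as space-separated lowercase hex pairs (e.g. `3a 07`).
60 68

line 0 (set): pack op=0x1a:6|rd=0:2|imm=96:8 = 0x6860; little→ 60 68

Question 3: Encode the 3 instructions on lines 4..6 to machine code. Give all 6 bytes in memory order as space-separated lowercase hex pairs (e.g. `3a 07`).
c0 9e 00 80 40 9e

4. sw fields op=0x27:6|rd=2:2|rs=3:2|pad=0:6 → word 9ec0h → c0 9e
5. cpl fields op=0x20:6|rd=0:2|pad=0:8 → word 8000h → 00 80
6. sw fields op=0x27:6|rd=2:2|rs=1:2|pad=0:6 → word 9e40h → 40 9e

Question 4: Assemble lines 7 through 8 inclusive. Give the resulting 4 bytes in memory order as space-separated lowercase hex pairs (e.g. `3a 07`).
line 7 (sw): pack op=0x27:6|rd=3:2|rs=3:2|pad=0:6 = 0x9fc0; little→ c0 9f
line 8 (plus): pack op=0x1b:6|rd=2:2|rs=3:2|pad=0:6 = 0x6ec0; little→ c0 6e

c0 9f c0 6e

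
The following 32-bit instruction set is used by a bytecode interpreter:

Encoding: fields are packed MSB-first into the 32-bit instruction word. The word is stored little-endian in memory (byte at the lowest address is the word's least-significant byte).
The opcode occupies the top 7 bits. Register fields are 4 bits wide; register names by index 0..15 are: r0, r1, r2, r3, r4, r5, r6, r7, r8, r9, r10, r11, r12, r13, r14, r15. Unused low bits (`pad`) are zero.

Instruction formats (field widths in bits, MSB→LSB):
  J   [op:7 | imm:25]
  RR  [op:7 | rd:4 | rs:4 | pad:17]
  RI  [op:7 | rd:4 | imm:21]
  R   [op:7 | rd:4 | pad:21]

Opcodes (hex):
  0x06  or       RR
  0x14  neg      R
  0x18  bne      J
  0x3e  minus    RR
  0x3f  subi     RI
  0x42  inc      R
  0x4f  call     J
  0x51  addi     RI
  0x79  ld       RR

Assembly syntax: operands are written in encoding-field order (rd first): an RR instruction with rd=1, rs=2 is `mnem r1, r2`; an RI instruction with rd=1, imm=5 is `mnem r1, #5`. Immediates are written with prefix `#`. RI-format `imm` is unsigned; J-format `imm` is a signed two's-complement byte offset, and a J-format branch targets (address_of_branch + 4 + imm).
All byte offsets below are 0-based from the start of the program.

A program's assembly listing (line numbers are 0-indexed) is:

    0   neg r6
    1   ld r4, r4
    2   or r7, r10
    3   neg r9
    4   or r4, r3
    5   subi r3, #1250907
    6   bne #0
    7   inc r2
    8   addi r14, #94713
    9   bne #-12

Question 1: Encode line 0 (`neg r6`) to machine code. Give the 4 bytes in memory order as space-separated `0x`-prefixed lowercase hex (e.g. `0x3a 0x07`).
0x00 0x00 0xc0 0x28

L0: neg op=0x14:7|rd=6:4|pad=0:21 ⇒ 0x28c00000 ⇒ little 00 00 c0 28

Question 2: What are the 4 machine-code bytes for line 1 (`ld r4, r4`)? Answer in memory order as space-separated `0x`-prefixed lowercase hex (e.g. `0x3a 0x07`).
1. ld fields op=0x79:7|rd=4:4|rs=4:4|pad=0:17 → word f2880000h → 00 00 88 f2

0x00 0x00 0x88 0xf2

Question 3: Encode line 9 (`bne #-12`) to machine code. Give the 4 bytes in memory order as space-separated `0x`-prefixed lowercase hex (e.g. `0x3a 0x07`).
0xf4 0xff 0xff 0x31

L9: bne op=0x18:7|imm=-12:25 ⇒ 0x31fffff4 ⇒ little f4 ff ff 31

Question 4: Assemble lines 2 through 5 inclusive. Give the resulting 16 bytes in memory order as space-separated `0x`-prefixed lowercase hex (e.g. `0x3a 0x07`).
0x00 0x00 0xf4 0x0c 0x00 0x00 0x20 0x29 0x00 0x00 0x86 0x0c 0x5b 0x16 0x73 0x7e

L2: or op=0x6:7|rd=7:4|rs=10:4|pad=0:17 ⇒ 0x0cf40000 ⇒ little 00 00 f4 0c
L3: neg op=0x14:7|rd=9:4|pad=0:21 ⇒ 0x29200000 ⇒ little 00 00 20 29
L4: or op=0x6:7|rd=4:4|rs=3:4|pad=0:17 ⇒ 0x0c860000 ⇒ little 00 00 86 0c
L5: subi op=0x3f:7|rd=3:4|imm=1250907:21 ⇒ 0x7e73165b ⇒ little 5b 16 73 7e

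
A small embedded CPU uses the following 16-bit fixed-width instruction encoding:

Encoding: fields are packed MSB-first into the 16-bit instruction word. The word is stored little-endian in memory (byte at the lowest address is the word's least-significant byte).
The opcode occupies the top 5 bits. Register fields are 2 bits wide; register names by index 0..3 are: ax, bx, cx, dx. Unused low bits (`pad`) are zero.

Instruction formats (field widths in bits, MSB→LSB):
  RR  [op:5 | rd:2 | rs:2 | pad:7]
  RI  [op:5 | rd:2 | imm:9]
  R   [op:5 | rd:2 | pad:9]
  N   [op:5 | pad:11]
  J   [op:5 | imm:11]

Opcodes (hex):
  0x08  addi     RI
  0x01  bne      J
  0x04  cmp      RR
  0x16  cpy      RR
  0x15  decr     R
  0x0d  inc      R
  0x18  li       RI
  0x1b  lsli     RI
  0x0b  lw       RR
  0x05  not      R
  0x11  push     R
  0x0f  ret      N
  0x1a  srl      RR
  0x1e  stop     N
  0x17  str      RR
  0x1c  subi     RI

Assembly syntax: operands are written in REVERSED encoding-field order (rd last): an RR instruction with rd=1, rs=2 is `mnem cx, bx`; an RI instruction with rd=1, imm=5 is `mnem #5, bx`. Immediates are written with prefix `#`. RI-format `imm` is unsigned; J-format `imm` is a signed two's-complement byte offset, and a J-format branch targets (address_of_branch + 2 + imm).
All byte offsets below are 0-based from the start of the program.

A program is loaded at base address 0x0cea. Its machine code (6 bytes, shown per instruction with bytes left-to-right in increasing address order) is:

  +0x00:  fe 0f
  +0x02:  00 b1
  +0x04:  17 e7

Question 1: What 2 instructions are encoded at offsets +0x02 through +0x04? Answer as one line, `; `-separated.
@+02  little-endian(00 b1) = 0xb100
  op=0xb100>>11=0x16 ⇒ cpy (RR)
  [10:9] rd=0 = ax
  [8:7] rs=2 = cx
@+04  little-endian(17 e7) = 0xe717
  op=0xe717>>11=0x1c ⇒ subi (RI)
  [10:9] rd=3 = dx
  [8:0] imm=279 = #279

cpy cx, ax; subi #279, dx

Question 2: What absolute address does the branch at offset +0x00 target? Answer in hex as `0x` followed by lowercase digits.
0x0cea

+0x00: fe 0f ⇒ word 0x0ffe (little)
  top 5b → 0x1 → bne [J]
  [10:0] imm=2046 (s11→-2) = #-2
  target = base 0x0cea + off 0x00 + 2 + imm -2 = 0x0cea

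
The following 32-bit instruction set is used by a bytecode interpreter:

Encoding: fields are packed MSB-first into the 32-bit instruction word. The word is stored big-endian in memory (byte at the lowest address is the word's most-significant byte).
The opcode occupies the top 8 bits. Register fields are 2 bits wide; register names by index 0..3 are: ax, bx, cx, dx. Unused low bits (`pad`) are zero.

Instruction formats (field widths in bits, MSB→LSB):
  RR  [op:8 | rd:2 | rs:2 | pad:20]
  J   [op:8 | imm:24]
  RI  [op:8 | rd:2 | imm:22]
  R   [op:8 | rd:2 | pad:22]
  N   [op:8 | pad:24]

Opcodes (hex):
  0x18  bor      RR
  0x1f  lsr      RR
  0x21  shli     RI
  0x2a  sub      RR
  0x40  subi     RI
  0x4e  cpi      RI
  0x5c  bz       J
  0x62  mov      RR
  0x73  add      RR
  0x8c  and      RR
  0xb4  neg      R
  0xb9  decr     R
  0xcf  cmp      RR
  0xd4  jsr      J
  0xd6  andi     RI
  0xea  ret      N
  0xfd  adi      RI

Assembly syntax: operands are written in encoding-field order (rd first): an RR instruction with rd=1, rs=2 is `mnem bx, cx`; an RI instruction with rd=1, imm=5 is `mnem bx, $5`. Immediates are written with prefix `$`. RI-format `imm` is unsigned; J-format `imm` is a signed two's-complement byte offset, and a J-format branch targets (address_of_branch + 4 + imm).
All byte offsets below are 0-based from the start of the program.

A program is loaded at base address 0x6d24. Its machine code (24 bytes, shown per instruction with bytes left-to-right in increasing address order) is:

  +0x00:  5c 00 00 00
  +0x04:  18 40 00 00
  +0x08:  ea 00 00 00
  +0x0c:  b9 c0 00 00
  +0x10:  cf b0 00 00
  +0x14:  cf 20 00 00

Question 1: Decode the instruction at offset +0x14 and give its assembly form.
cmp ax, cx

off 0x14: read cf 20 00 00 as big → 0xcf200000
  opcode bits[31:24]=0xcf: cmp/RR
  [23:22] rd=0 = ax
  [21:20] rs=2 = cx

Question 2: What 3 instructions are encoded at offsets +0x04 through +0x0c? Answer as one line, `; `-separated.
off 0x04: read 18 40 00 00 as big → 0x18400000
  top 8b → 0x18 → bor [RR]
  [23:22] rd=1 = bx
  [21:20] rs=0 = ax
off 0x08: read ea 00 00 00 as big → 0xea000000
  top 8b → 0xea → ret [N]
off 0x0c: read b9 c0 00 00 as big → 0xb9c00000
  top 8b → 0xb9 → decr [R]
  [23:22] rd=3 = dx

bor bx, ax; ret; decr dx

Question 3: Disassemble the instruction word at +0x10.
off 0x10: read cf b0 00 00 as big → 0xcfb00000
  opcode bits[31:24]=0xcf: cmp/RR
  rd@[23:22]=0x2 ⇒ cx
  rs@[21:20]=0x3 ⇒ dx

cmp cx, dx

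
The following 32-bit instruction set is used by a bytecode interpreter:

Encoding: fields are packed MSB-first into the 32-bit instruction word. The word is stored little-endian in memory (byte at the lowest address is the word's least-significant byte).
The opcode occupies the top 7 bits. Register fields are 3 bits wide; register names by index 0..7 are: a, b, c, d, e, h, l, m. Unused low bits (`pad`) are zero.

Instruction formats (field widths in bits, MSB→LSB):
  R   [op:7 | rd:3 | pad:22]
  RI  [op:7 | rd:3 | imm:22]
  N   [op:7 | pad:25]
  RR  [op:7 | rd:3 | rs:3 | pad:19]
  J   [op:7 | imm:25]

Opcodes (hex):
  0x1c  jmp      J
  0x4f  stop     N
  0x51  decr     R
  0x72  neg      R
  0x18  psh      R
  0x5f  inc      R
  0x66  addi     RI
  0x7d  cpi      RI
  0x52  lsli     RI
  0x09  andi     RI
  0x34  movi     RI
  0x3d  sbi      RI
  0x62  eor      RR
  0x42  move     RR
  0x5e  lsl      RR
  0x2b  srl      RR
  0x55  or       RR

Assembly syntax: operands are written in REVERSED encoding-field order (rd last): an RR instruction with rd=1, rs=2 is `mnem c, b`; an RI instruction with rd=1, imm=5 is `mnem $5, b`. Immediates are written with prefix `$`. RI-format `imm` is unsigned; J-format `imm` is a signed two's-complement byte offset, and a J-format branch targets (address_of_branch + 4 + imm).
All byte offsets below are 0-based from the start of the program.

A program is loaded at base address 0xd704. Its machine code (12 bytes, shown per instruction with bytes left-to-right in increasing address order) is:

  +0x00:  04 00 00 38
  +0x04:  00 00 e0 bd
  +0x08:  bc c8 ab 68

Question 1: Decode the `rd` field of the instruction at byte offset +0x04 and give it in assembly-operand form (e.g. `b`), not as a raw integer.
m

[04] 00 00 e0 bd → 0xbde00000
  op=0xbde00000>>25=0x5e ⇒ lsl (RR)
  rd@[24:22]=0x7 ⇒ m
  rs@[21:19]=0x4 ⇒ e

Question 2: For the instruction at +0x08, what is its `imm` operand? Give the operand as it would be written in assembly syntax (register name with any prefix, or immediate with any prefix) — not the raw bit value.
[08] bc c8 ab 68 → 0x68abc8bc
  top 7b → 0x34 → movi [RI]
  rd@[24:22]=0x2 ⇒ c
  imm@[21:0]=0x2bc8bc ⇒ $2869436

$2869436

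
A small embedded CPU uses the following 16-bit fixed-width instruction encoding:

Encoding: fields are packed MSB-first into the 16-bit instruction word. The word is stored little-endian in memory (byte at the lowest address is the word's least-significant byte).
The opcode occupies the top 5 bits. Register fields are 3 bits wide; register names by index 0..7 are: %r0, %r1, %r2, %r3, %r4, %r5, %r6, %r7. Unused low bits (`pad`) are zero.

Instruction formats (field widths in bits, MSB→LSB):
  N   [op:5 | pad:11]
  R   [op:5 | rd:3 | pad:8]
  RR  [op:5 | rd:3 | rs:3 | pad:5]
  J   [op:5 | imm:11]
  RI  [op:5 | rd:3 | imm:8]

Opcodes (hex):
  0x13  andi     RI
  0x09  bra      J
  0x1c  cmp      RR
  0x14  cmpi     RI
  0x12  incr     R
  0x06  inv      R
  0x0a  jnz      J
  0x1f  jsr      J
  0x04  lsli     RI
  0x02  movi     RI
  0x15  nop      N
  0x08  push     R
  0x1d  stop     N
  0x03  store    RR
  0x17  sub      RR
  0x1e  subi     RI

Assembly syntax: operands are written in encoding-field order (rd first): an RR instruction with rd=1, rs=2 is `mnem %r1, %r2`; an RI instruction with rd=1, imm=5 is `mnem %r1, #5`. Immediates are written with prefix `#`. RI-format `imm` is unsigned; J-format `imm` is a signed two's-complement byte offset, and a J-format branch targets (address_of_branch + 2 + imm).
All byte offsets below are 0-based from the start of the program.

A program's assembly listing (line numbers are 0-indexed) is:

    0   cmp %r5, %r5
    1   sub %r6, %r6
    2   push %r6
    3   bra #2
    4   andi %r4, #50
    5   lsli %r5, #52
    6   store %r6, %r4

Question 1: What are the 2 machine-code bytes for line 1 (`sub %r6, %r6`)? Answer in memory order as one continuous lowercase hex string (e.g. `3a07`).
line 1 (sub): pack op=0x17:5|rd=6:3|rs=6:3|pad=0:5 = 0xbec0; little→ c0 be

c0be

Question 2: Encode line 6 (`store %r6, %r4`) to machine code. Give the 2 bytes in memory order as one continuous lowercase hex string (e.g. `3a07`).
801e

6. store fields op=0x3:5|rd=6:3|rs=4:3|pad=0:5 → word 1e80h → 80 1e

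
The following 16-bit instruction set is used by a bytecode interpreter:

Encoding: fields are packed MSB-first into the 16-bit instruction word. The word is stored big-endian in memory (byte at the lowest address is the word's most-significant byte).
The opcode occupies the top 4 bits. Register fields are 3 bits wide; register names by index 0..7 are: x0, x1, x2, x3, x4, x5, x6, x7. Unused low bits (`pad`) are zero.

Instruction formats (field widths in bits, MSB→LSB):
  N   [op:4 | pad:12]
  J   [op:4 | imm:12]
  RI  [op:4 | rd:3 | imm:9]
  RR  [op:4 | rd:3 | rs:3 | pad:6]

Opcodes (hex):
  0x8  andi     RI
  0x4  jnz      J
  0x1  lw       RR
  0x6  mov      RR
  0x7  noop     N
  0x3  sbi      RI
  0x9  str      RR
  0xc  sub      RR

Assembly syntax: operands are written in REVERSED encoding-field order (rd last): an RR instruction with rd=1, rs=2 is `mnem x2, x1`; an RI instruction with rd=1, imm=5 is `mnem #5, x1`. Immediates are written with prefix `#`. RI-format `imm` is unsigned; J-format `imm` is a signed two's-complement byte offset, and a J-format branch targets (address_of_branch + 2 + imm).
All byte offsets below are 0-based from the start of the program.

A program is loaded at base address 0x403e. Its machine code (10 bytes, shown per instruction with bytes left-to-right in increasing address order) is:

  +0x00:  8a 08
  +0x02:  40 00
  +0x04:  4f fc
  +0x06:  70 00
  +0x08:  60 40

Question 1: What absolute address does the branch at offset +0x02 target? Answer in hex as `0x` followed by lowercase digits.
@+02  big-endian(40 00) = 0x4000
  op=0x4000>>12=0x4 ⇒ jnz (J)
  imm: (w>>0)&0xfff=0x0 → #0
  target = base 0x403e + off 0x02 + 2 + imm 0 = 0x4042

0x4042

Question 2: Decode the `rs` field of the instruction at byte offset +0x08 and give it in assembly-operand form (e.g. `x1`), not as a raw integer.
@+08  big-endian(60 40) = 0x6040
  op=0x6040>>12=0x6 ⇒ mov (RR)
  rd@[11:9]=0x0 ⇒ x0
  rs@[8:6]=0x1 ⇒ x1

x1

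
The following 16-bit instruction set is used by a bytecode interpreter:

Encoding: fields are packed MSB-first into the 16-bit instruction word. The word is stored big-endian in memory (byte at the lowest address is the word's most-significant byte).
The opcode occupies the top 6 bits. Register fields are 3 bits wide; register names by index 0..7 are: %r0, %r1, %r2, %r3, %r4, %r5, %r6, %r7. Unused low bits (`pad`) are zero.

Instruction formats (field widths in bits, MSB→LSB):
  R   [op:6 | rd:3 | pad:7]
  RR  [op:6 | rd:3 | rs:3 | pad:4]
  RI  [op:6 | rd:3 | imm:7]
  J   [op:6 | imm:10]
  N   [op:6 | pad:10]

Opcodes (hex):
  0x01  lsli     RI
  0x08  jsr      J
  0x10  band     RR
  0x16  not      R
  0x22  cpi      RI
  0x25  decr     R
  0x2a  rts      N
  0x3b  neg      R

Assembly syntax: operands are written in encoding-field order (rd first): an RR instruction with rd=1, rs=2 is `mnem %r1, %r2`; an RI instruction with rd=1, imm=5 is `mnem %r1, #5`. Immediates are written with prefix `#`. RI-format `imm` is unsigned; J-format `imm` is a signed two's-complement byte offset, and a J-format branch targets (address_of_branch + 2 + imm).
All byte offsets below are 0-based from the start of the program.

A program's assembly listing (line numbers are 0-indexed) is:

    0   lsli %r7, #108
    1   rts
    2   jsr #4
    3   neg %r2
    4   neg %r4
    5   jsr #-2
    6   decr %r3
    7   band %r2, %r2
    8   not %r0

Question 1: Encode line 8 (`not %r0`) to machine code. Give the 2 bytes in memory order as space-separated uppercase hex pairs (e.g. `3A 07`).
line 8 (not): pack op=0x16:6|rd=0:3|pad=0:7 = 0x5800; big→ 58 00

58 00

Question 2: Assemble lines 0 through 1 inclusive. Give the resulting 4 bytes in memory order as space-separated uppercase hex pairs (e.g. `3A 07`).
L0: lsli op=0x1:6|rd=7:3|imm=108:7 ⇒ 0x07ec ⇒ big 07 ec
L1: rts op=0x2a:6|pad=0:10 ⇒ 0xa800 ⇒ big a8 00

07 EC A8 00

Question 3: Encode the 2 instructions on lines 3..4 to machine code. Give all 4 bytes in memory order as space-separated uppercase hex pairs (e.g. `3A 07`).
line 3 (neg): pack op=0x3b:6|rd=2:3|pad=0:7 = 0xed00; big→ ed 00
line 4 (neg): pack op=0x3b:6|rd=4:3|pad=0:7 = 0xee00; big→ ee 00

ED 00 EE 00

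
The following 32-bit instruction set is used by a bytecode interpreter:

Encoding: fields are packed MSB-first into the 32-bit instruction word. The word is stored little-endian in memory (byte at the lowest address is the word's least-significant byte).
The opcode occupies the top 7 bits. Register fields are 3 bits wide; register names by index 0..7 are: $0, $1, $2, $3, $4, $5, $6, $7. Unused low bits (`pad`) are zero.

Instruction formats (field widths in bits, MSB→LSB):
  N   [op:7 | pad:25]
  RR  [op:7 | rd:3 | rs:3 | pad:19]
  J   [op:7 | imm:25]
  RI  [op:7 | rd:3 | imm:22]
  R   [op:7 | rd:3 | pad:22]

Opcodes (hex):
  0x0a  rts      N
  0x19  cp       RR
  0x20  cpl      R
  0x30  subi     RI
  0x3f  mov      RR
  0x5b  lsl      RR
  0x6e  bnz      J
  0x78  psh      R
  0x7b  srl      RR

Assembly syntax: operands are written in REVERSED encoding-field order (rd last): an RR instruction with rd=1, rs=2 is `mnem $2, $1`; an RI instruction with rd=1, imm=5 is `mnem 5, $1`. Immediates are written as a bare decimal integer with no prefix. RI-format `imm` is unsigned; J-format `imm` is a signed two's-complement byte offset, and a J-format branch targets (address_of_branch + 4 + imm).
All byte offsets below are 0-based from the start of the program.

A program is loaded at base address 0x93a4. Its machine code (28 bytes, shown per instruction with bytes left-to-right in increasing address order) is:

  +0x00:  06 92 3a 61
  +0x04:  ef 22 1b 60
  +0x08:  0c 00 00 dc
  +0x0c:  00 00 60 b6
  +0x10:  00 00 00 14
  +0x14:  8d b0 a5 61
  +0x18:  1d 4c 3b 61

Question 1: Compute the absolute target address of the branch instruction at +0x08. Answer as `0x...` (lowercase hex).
0x93bc

off 0x08: read 0c 00 00 dc as little → 0xdc00000c
  op=0xdc00000c>>25=0x6e ⇒ bnz (J)
  [24:0] imm=12 = 12
  target = base 0x93a4 + off 0x08 + 4 + imm 12 = 0x93bc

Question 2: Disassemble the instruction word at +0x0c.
[0c] 00 00 60 b6 → 0xb6600000
  opcode bits[31:25]=0x5b: lsl/RR
  rd: (w>>22)&0x7=0x1 → $1
  rs: (w>>19)&0x7=0x4 → $4

lsl $4, $1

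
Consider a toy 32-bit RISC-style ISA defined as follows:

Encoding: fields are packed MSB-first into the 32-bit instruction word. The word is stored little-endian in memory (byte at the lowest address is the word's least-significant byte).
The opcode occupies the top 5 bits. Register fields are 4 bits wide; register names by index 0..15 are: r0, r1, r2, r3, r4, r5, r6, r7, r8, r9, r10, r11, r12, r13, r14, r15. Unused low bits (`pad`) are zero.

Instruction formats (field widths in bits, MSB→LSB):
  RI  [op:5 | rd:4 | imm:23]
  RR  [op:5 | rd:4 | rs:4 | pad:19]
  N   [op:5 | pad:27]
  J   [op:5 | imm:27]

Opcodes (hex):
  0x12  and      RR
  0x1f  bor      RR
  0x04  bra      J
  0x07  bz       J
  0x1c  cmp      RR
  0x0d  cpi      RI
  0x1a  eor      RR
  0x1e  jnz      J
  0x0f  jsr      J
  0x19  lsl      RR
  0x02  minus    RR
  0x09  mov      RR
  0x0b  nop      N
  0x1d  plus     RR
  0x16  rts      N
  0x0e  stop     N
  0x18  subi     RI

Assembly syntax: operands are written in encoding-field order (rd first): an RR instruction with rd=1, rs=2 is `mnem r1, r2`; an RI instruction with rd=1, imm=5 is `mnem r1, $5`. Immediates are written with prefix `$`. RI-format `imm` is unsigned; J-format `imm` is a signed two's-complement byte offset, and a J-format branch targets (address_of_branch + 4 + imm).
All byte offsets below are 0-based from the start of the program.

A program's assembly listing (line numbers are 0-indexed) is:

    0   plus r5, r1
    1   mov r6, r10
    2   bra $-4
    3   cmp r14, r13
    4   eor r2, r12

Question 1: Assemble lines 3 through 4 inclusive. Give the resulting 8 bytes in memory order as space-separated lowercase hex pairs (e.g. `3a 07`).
00 00 68 e7 00 00 60 d1

L3: cmp op=0x1c:5|rd=14:4|rs=13:4|pad=0:19 ⇒ 0xe7680000 ⇒ little 00 00 68 e7
L4: eor op=0x1a:5|rd=2:4|rs=12:4|pad=0:19 ⇒ 0xd1600000 ⇒ little 00 00 60 d1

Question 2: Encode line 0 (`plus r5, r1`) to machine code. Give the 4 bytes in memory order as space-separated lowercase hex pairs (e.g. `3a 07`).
00 00 88 ea

L0: plus op=0x1d:5|rd=5:4|rs=1:4|pad=0:19 ⇒ 0xea880000 ⇒ little 00 00 88 ea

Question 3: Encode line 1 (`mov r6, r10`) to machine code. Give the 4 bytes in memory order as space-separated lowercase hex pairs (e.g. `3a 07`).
line 1 (mov): pack op=0x9:5|rd=6:4|rs=10:4|pad=0:19 = 0x4b500000; little→ 00 00 50 4b

00 00 50 4b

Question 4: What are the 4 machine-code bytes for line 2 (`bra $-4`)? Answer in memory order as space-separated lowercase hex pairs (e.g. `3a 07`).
fc ff ff 27

2. bra fields op=0x4:5|imm=-4:27 → word 27fffffch → fc ff ff 27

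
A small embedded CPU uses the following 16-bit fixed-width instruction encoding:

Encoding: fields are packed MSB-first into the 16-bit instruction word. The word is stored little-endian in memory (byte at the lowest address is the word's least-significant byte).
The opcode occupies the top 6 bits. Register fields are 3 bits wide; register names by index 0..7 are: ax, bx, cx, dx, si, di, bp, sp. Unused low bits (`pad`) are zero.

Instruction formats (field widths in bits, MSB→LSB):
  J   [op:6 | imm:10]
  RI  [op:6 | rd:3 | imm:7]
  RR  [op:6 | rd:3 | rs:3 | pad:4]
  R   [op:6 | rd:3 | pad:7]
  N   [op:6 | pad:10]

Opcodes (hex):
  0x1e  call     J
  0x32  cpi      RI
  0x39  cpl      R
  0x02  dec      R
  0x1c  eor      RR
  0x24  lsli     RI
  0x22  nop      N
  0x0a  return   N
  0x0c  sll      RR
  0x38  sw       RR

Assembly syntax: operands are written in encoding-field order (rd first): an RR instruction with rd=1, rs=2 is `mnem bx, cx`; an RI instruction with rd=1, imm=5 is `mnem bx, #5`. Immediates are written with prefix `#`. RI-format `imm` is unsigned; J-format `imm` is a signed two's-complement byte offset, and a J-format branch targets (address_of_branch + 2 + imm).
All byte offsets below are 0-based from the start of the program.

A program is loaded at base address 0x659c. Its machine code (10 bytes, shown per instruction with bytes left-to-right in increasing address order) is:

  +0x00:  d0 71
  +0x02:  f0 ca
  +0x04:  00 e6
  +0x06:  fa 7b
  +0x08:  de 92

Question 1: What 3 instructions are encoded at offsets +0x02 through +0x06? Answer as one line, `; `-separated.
@+02  little-endian(f0 ca) = 0xcaf0
  op=0xcaf0>>10=0x32 ⇒ cpi (RI)
  rd: (w>>7)&0x7=0x5 → di
  imm: (w>>0)&0x7f=0x70 → #112
@+04  little-endian(00 e6) = 0xe600
  op=0xe600>>10=0x39 ⇒ cpl (R)
  rd: (w>>7)&0x7=0x4 → si
@+06  little-endian(fa 7b) = 0x7bfa
  op=0x7bfa>>10=0x1e ⇒ call (J)
  imm: (w>>0)&0x3ff=0x3fa (s10→-6) → #-6

cpi di, #112; cpl si; call #-6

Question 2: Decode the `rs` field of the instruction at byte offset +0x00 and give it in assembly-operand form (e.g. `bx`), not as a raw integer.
[00] d0 71 → 0x71d0
  op=0x71d0>>10=0x1c ⇒ eor (RR)
  [9:7] rd=3 = dx
  [6:4] rs=5 = di

di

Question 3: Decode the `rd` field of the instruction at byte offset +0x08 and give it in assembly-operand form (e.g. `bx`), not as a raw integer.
+0x08: de 92 ⇒ word 0x92de (little)
  op=0x92de>>10=0x24 ⇒ lsli (RI)
  rd@[9:7]=0x5 ⇒ di
  imm@[6:0]=0x5e ⇒ #94

di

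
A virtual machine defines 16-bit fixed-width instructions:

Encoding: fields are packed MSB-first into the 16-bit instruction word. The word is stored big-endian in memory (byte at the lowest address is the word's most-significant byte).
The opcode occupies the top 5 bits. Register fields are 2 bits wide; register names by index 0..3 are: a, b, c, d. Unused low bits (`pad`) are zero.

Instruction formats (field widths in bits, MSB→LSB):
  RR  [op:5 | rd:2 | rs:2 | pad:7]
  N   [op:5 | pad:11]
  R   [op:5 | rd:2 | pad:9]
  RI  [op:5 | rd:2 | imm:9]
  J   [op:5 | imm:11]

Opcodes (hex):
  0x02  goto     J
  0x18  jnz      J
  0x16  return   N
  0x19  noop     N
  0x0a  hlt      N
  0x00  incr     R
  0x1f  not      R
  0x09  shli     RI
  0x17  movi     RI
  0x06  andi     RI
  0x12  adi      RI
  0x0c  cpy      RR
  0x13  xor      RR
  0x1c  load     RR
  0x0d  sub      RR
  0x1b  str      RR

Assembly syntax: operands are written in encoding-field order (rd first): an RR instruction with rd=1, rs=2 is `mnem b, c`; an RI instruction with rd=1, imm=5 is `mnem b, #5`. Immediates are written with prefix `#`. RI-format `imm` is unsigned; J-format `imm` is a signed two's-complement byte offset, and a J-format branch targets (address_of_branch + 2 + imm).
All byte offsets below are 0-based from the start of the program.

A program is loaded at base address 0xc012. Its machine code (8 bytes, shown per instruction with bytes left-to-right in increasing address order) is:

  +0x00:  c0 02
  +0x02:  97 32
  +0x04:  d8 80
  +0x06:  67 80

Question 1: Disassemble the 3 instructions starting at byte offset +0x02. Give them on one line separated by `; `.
@+02  big-endian(97 32) = 0x9732
  opcode bits[15:11]=0x12: adi/RI
  [10:9] rd=3 = d
  [8:0] imm=306 = #306
@+04  big-endian(d8 80) = 0xd880
  opcode bits[15:11]=0x1b: str/RR
  [10:9] rd=0 = a
  [8:7] rs=1 = b
@+06  big-endian(67 80) = 0x6780
  opcode bits[15:11]=0xc: cpy/RR
  [10:9] rd=3 = d
  [8:7] rs=3 = d

adi d, #306; str a, b; cpy d, d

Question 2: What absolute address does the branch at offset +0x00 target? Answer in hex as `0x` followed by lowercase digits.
0xc016

off 0x00: read c0 02 as big → 0xc002
  op=0xc002>>11=0x18 ⇒ jnz (J)
  imm: (w>>0)&0x7ff=0x2 → #2
  target = base 0xc012 + off 0x00 + 2 + imm 2 = 0xc016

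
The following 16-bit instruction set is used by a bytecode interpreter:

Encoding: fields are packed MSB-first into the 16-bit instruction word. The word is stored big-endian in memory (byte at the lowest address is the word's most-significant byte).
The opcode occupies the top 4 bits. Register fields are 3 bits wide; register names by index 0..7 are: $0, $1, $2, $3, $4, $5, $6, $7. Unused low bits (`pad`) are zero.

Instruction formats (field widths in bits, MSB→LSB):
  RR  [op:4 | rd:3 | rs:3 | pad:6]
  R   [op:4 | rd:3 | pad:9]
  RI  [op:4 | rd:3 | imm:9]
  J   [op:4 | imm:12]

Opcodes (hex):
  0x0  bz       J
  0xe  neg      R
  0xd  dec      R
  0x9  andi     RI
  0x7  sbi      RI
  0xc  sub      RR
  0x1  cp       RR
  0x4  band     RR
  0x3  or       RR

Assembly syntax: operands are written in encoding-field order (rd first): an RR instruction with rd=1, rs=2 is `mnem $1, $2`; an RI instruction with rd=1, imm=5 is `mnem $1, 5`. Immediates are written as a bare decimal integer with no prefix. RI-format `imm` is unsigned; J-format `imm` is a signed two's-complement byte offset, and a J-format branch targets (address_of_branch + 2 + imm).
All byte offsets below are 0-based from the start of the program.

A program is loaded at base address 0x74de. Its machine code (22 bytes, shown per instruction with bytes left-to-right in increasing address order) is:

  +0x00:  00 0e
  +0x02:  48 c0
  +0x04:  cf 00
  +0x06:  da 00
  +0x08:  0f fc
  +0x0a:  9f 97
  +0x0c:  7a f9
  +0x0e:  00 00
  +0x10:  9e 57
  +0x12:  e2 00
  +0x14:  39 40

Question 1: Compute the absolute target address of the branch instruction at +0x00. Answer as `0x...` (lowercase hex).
+0x00: 00 0e ⇒ word 0x000e (big)
  opcode bits[15:12]=0x0: bz/J
  imm: (w>>0)&0xfff=0xe → 14
  target = base 0x74de + off 0x00 + 2 + imm 14 = 0x74ee

0x74ee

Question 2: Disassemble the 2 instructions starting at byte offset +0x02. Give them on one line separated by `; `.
band $4, $3; sub $7, $4

+0x02: 48 c0 ⇒ word 0x48c0 (big)
  op=0x48c0>>12=0x4 ⇒ band (RR)
  rd: (w>>9)&0x7=0x4 → $4
  rs: (w>>6)&0x7=0x3 → $3
+0x04: cf 00 ⇒ word 0xcf00 (big)
  op=0xcf00>>12=0xc ⇒ sub (RR)
  rd: (w>>9)&0x7=0x7 → $7
  rs: (w>>6)&0x7=0x4 → $4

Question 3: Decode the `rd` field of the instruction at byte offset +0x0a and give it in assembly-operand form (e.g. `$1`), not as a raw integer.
$7

@+0a  big-endian(9f 97) = 0x9f97
  top 4b → 0x9 → andi [RI]
  rd: (w>>9)&0x7=0x7 → $7
  imm: (w>>0)&0x1ff=0x197 → 407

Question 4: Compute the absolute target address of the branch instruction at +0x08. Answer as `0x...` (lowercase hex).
off 0x08: read 0f fc as big → 0x0ffc
  opcode bits[15:12]=0x0: bz/J
  imm: (w>>0)&0xfff=0xffc (s12→-4) → -4
  target = base 0x74de + off 0x08 + 2 + imm -4 = 0x74e4

0x74e4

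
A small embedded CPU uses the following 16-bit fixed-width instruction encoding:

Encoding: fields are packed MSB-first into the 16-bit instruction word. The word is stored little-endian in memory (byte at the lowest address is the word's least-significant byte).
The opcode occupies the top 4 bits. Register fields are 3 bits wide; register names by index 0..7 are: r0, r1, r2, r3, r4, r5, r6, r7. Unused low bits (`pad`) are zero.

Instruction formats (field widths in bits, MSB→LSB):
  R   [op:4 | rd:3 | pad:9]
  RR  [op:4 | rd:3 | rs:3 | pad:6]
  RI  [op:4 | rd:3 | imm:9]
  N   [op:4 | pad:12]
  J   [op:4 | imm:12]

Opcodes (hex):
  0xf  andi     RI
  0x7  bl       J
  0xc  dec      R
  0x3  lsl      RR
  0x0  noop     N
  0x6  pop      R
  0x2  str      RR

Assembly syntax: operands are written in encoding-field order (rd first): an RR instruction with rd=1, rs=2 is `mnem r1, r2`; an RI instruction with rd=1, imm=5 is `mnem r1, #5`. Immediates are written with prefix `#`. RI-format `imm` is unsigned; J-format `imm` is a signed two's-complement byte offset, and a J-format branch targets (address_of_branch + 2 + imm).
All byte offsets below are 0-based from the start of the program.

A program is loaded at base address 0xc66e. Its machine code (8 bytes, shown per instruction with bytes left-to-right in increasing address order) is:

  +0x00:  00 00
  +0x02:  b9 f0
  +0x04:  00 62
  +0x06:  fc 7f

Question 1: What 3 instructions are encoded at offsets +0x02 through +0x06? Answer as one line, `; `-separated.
andi r0, #185; pop r1; bl #-4

off 0x02: read b9 f0 as little → 0xf0b9
  op=0xf0b9>>12=0xf ⇒ andi (RI)
  rd: (w>>9)&0x7=0x0 → r0
  imm: (w>>0)&0x1ff=0xb9 → #185
off 0x04: read 00 62 as little → 0x6200
  op=0x6200>>12=0x6 ⇒ pop (R)
  rd: (w>>9)&0x7=0x1 → r1
off 0x06: read fc 7f as little → 0x7ffc
  op=0x7ffc>>12=0x7 ⇒ bl (J)
  imm: (w>>0)&0xfff=0xffc (s12→-4) → #-4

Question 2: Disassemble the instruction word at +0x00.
noop

[00] 00 00 → 0x0000
  top 4b → 0x0 → noop [N]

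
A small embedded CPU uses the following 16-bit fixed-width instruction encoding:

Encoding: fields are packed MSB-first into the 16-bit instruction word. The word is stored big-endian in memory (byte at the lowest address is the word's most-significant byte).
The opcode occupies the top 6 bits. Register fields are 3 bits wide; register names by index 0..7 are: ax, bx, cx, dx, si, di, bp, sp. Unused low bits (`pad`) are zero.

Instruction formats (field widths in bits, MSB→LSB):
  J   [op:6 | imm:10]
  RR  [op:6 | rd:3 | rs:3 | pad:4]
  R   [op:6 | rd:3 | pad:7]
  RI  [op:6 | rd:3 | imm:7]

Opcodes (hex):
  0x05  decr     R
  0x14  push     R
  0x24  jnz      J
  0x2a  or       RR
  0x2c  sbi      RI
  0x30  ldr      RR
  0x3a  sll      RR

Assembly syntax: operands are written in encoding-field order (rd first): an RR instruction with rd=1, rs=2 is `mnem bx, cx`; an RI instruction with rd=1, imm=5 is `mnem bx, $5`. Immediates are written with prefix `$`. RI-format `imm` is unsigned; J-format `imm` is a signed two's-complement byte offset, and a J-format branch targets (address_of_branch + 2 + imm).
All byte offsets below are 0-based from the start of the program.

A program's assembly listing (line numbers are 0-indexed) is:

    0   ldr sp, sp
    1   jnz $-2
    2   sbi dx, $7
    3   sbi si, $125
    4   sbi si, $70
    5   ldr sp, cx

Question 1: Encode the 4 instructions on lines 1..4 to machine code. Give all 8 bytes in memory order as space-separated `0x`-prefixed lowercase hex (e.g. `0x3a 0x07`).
1. jnz fields op=0x24:6|imm=-2:10 → word 93feh → 93 fe
2. sbi fields op=0x2c:6|rd=3:3|imm=7:7 → word b187h → b1 87
3. sbi fields op=0x2c:6|rd=4:3|imm=125:7 → word b27dh → b2 7d
4. sbi fields op=0x2c:6|rd=4:3|imm=70:7 → word b246h → b2 46

0x93 0xfe 0xb1 0x87 0xb2 0x7d 0xb2 0x46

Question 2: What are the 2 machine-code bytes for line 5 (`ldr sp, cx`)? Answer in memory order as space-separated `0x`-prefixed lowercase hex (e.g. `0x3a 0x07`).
L5: ldr op=0x30:6|rd=7:3|rs=2:3|pad=0:4 ⇒ 0xc3a0 ⇒ big c3 a0

0xc3 0xa0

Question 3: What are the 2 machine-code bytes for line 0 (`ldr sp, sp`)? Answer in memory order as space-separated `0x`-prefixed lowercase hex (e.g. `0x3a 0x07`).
0xc3 0xf0

line 0 (ldr): pack op=0x30:6|rd=7:3|rs=7:3|pad=0:4 = 0xc3f0; big→ c3 f0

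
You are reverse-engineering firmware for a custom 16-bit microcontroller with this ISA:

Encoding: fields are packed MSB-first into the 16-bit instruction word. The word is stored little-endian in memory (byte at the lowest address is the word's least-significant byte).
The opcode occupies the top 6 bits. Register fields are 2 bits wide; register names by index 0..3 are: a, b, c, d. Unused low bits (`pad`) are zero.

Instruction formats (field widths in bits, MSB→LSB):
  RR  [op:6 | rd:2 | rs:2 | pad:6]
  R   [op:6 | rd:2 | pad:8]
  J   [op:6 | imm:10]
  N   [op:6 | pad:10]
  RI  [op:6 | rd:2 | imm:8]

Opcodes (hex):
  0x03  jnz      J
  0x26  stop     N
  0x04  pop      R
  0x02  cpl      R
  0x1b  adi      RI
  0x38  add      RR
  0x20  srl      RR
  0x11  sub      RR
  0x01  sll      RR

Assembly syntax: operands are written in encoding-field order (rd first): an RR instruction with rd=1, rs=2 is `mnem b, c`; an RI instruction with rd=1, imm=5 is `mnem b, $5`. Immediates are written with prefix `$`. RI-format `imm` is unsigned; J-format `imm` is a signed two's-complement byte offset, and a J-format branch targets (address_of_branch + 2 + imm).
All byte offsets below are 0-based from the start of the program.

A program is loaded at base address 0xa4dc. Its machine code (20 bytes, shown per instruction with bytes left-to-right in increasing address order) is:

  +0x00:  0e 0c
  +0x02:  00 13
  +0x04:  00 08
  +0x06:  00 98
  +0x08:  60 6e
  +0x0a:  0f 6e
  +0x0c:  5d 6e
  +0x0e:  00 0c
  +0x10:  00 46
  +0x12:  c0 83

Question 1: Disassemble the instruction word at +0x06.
off 0x06: read 00 98 as little → 0x9800
  top 6b → 0x26 → stop [N]

stop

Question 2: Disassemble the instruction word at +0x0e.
[0e] 00 0c → 0x0c00
  op=0x0c00>>10=0x3 ⇒ jnz (J)
  [9:0] imm=0 = $0

jnz $0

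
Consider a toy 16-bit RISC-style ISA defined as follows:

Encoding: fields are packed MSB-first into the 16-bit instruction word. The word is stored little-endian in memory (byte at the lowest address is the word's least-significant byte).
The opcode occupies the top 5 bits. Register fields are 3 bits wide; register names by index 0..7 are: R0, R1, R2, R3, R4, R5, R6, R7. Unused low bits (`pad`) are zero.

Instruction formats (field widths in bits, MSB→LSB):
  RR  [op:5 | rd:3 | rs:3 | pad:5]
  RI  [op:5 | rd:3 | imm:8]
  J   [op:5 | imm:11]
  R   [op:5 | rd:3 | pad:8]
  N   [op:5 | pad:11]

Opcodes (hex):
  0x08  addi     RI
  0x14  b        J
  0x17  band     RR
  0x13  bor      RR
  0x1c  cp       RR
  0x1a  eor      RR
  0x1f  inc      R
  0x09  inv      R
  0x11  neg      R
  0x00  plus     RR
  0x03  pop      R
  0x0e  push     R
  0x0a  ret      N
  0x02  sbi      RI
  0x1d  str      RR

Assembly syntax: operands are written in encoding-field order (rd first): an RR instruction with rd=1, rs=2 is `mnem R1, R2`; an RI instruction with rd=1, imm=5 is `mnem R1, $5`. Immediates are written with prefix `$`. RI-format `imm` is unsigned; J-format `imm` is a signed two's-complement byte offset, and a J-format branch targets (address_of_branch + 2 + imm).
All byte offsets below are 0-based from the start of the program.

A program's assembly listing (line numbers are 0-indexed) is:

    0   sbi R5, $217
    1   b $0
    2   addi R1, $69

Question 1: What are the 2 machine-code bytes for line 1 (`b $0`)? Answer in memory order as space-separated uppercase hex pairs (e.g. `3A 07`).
line 1 (b): pack op=0x14:5|imm=0:11 = 0xa000; little→ 00 a0

00 A0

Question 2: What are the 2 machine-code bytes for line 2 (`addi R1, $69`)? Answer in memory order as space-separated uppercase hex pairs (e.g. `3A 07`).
45 41

line 2 (addi): pack op=0x8:5|rd=1:3|imm=69:8 = 0x4145; little→ 45 41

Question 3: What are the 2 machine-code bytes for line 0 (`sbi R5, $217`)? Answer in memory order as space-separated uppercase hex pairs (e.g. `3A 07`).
L0: sbi op=0x2:5|rd=5:3|imm=217:8 ⇒ 0x15d9 ⇒ little d9 15

D9 15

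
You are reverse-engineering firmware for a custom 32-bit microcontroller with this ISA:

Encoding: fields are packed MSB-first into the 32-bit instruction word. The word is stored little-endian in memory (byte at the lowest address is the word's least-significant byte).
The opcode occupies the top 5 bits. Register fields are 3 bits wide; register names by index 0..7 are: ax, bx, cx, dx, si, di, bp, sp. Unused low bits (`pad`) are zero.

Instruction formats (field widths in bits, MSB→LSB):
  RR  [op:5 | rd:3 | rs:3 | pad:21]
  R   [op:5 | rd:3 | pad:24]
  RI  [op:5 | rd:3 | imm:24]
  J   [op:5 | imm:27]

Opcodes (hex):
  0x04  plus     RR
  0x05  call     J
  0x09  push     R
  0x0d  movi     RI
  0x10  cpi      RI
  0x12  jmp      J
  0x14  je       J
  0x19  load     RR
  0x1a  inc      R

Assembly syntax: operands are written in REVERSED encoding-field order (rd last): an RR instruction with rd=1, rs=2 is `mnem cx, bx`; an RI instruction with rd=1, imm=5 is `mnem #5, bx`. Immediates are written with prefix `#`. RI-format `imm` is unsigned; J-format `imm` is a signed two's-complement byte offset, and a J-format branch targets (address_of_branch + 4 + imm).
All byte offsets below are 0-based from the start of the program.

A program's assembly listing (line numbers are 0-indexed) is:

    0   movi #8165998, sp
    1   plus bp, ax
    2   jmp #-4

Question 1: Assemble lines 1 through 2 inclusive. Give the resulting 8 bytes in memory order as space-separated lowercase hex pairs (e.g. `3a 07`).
line 1 (plus): pack op=0x4:5|rd=0:3|rs=6:3|pad=0:21 = 0x20c00000; little→ 00 00 c0 20
line 2 (jmp): pack op=0x12:5|imm=-4:27 = 0x97fffffc; little→ fc ff ff 97

00 00 c0 20 fc ff ff 97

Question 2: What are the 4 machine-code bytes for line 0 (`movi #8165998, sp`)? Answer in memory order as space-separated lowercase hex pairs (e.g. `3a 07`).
6e 9a 7c 6f

0. movi fields op=0xd:5|rd=7:3|imm=8165998:24 → word 6f7c9a6eh → 6e 9a 7c 6f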